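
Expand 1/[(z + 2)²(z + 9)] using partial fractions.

Cover-up at z=-9: R = 1/(-9 + 2)² = 1/49. Cover-up at z=-2: Q = 1/(-2 + 9) = 1/7. Comparing z² coeff: P = -R = -1/49
Result: (-1/49)/(z + 2) + (1/7)/(z + 2)² + (1/49)/(z + 9)


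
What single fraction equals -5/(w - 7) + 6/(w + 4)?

Common denominator (w - 7)(w + 4). Numerator: -5(w + 4) + 6(w - 7) = (-5w - 20) + (6w - 42) = w - 62
Result: (w - 62)/[(w - 7)(w + 4)]


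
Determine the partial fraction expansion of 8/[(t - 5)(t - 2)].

8/(t - 5)(t - 2) = P/(t - 5) + Q/(t - 2). P = 8/(5 - 2) = 8/3, Q = 8/(2 - 5) = -8/3
Result: (8/3)/(t - 5) - (8/3)/(t - 2)


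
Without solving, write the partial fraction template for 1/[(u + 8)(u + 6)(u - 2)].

Three distinct linear factors: A/(u + 8) + B/(u + 6) + C/(u - 2)


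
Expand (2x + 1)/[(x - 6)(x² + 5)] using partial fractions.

At x=6: P = (2·6 + 1)/(6² + 5) = 13/41. Q = -P = -13/41, R = 2 - 6·P = 4/41
Result: (13/41)/(x - 6) - ((13/41)x - 4/41)/(x² + 5)


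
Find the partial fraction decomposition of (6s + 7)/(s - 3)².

(6s + 7) = P(s - 3) + Q. At s = 3: Q = 6·3 + 7 = 25. Coeff of s: P = 6
Result: 6/(s - 3) + 25/(s - 3)²


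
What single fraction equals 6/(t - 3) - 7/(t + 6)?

Common denominator (t - 3)(t + 6). Numerator: 6(t + 6) - 7(t - 3) = (6t + 36) - (7t - 21) = -t + 57
Result: (-t + 57)/[(t - 3)(t + 6)]


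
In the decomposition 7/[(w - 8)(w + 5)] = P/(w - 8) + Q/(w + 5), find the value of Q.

Cover-up at w = -5: Q = 7/(-5 - 8) = -7/13


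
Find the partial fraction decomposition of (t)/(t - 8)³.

(t) = P(t - 8)² + Q(t - 8) + R. At t = 8: R = 1·8 + 0 = 8. Coefficients: P = 0, Q = 1
Result: 1/(t - 8)² + 8/(t - 8)³


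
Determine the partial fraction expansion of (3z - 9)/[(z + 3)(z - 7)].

At z=-3: A = (3·(-3) - 9)/(-3 - 7) = 9/5. At z=7: B = (3·7 - 9)/(7 + 3) = 6/5
Result: (9/5)/(z + 3) + (6/5)/(z - 7)


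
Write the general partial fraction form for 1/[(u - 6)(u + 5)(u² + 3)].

Two linear + quadratic: A/(u - 6) + B/(u + 5) + (Cu + D)/(u² + 3)


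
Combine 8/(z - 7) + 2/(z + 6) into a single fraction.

Common denominator (z - 7)(z + 6). Numerator: 8(z + 6) + 2(z - 7) = (8z + 48) + (2z - 14) = 10z + 34
Result: (10z + 34)/[(z - 7)(z + 6)]


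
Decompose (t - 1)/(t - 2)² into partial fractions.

(t - 1) = A(t - 2) + B. At t = 2: B = 1·2 - 1 = 1. Coeff of t: A = 1
Result: 1/(t - 2) + 1/(t - 2)²


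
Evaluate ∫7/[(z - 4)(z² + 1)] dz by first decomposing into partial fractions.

Cover-up at z=4: α = 7/(4²+1) = 7/17. Coeff matching: β = -7/17, γ = -28/17. Decomposition: (7/17)/(z - 4) - ((7/17)z + 28/17)/(z² + 1). Integrate: linear → ln, quadratic → (1/2)ln + arctan: (7/17) ln|(z - 4)| - (7/34) ln(z² + 1) - (28/17) arctan(z) + C


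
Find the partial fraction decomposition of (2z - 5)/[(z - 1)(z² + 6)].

At z=1: P = (2·1 - 5)/(1² + 6) = -3/7. Q = -P = 3/7, R = 2 - 1·P = 17/7
Result: (-3/7)/(z - 1) + ((3/7)z + 17/7)/(z² + 6)


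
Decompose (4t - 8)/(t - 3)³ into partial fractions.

(4t - 8) = α(t - 3)² + β(t - 3) + γ. At t = 3: γ = 4·3 - 8 = 4. Coefficients: α = 0, β = 4
Result: 4/(t - 3)² + 4/(t - 3)³


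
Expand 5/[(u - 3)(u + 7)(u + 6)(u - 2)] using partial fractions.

Using Heaviside cover-up: (1/18)/(u - 3) - (1/18)/(u + 7) + (5/72)/(u + 6) - (5/72)/(u - 2)


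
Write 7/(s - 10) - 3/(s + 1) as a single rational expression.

Common denominator (s - 10)(s + 1). Numerator: 7(s + 1) - 3(s - 10) = (7s + 7) - (3s - 30) = 4s + 37
Result: (4s + 37)/[(s - 10)(s + 1)]


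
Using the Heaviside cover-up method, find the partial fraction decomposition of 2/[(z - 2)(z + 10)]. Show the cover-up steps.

Cover (z - 2): set z=2, get A = 2/(2 + 10) = 1/6. Cover (z + 10): set z=-10, get B = 2/(-10 - 2) = -1/6.
Result: (1/6)/(z - 2) - (1/6)/(z + 10)


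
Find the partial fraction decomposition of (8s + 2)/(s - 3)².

(8s + 2) = P(s - 3) + Q. At s = 3: Q = 8·3 + 2 = 26. Coeff of s: P = 8
Result: 8/(s - 3) + 26/(s - 3)²


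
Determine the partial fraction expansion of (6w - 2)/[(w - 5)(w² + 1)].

At w=5: α = (6·5 - 2)/(5² + 1) = 14/13. β = -α = -14/13, γ = 6 - 5·α = 8/13
Result: (14/13)/(w - 5) - ((14/13)w - 8/13)/(w² + 1)


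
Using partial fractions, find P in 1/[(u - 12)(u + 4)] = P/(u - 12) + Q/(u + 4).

Cover-up at u = 12: P = 1/(12 + 4) = 1/16


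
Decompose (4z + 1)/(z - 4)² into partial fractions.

(4z + 1) = A(z - 4) + B. At z = 4: B = 4·4 + 1 = 17. Coeff of z: A = 4
Result: 4/(z - 4) + 17/(z - 4)²


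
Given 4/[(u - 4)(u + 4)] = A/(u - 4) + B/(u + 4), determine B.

Cover-up at u = -4: B = 4/(-4 - 4) = -4/8 = -1/2


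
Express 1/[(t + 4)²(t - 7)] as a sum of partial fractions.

Cover-up at t=7: R = 1/(7 + 4)² = 1/121. Cover-up at t=-4: Q = 1/(-4 - 7) = -1/11. Comparing t² coeff: P = -R = -1/121
Result: (-1/121)/(t + 4) - (1/11)/(t + 4)² + (1/121)/(t - 7)


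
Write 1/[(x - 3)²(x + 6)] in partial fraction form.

Cover-up at x=-6: R = 1/(-6 - 3)² = 1/81. Cover-up at x=3: Q = 1/(3 + 6) = 1/9. Comparing x² coeff: P = -R = -1/81
Result: (-1/81)/(x - 3) + (1/9)/(x - 3)² + (1/81)/(x + 6)


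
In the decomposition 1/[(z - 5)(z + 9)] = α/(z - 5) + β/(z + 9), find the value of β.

Cover-up at z = -9: β = 1/(-9 - 5) = -1/14


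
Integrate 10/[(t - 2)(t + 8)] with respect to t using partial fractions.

Decompose: 10/[(t - 2)(t + 8)] = 1/(t - 2) - 1/(t + 8). Integrate each term: ln|(t - 2)| - ln|(t + 8)| + C


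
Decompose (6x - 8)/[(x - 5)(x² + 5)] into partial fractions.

At x=5: A = (6·5 - 8)/(5² + 5) = 11/15. B = -A = -11/15, C = 6 - 5·A = 7/3
Result: (11/15)/(x - 5) - ((11/15)x - 7/3)/(x² + 5)


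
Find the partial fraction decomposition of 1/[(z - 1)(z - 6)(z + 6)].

Using cover-up method: A = -1/35, B = 1/60, C = 1/84
Result: (-1/35)/(z - 1) + (1/60)/(z - 6) + (1/84)/(z + 6)


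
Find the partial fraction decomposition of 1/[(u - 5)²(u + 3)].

Cover-up at u=-3: γ = 1/(-3 - 5)² = 1/64. Cover-up at u=5: β = 1/(5 + 3) = 1/8. Comparing u² coeff: α = -γ = -1/64
Result: (-1/64)/(u - 5) + (1/8)/(u - 5)² + (1/64)/(u + 3)


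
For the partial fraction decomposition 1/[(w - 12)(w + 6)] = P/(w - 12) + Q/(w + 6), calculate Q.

Cover-up at w = -6: Q = 1/(-6 - 12) = -1/18


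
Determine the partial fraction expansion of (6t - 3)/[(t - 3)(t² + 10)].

At t=3: A = (6·3 - 3)/(3² + 10) = 15/19. B = -A = -15/19, C = 6 - 3·A = 69/19
Result: (15/19)/(t - 3) - ((15/19)t - 69/19)/(t² + 10)


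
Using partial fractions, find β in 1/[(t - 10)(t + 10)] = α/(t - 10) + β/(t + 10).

Cover-up at t = -10: β = 1/(-10 - 10) = -1/20


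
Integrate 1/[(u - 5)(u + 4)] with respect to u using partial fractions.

Decompose: 1/[(u - 5)(u + 4)] = (1/9)/(u - 5) - (1/9)/(u + 4). Integrate each term: (1/9) ln|(u - 5)| - (1/9) ln|(u + 4)| + C


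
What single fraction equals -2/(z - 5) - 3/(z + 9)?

Common denominator (z - 5)(z + 9). Numerator: -2(z + 9) - 3(z - 5) = (-2z - 18) - (3z - 15) = -5z - 3
Result: (-5z - 3)/[(z - 5)(z + 9)]


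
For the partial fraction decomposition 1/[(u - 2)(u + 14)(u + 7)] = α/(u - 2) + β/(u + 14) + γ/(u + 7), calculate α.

Cover-up at u = 2: α = 1/[(2 + 14)(2 + 7)] = 1/[(16)(9)] = 1/144


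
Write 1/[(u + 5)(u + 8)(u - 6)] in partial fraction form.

Using cover-up method: α = -1/33, β = 1/42, γ = 1/154
Result: (-1/33)/(u + 5) + (1/42)/(u + 8) + (1/154)/(u - 6)


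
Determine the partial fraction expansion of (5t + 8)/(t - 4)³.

(5t + 8) = A(t - 4)² + B(t - 4) + C. At t = 4: C = 5·4 + 8 = 28. Coefficients: A = 0, B = 5
Result: 5/(t - 4)² + 28/(t - 4)³


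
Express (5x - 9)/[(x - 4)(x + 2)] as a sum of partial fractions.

At x=4: α = (5·4 - 9)/(4 + 2) = 11/6. At x=-2: β = (5·(-2) - 9)/(-2 - 4) = 19/6
Result: (11/6)/(x - 4) + (19/6)/(x + 2)


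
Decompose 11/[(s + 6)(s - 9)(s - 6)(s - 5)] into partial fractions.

Using Heaviside cover-up: (-1/180)/(s + 6) + (11/180)/(s - 9) - (11/36)/(s - 6) + (1/4)/(s - 5)


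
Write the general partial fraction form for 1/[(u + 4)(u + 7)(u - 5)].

Three distinct linear factors: A/(u + 4) + B/(u + 7) + C/(u - 5)


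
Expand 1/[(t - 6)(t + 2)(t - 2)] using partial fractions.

Using cover-up method: α = 1/32, β = 1/32, γ = -1/16
Result: (1/32)/(t - 6) + (1/32)/(t + 2) - (1/16)/(t - 2)


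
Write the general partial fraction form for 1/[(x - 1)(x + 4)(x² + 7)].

Two linear + quadratic: P/(x - 1) + Q/(x + 4) + (Rx + S)/(x² + 7)


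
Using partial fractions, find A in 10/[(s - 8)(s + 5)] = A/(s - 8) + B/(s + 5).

Cover-up at s = 8: A = 10/(8 + 5) = 10/13


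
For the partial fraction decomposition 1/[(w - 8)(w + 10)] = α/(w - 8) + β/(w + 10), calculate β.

Cover-up at w = -10: β = 1/(-10 - 8) = -1/18


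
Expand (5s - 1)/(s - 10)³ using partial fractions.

(5s - 1) = α(s - 10)² + β(s - 10) + γ. At s = 10: γ = 5·10 - 1 = 49. Coefficients: α = 0, β = 5
Result: 5/(s - 10)² + 49/(s - 10)³


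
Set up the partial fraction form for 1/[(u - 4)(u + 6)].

Distinct linear factors: P/(u - 4) + Q/(u + 6)


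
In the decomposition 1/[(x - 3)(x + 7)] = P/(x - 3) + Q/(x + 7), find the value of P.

Cover-up at x = 3: P = 1/(3 + 7) = 1/10


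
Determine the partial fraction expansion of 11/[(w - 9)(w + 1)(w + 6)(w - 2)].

Using Heaviside cover-up: (11/1050)/(w - 9) + (11/150)/(w + 1) - (11/600)/(w + 6) - (11/168)/(w - 2)


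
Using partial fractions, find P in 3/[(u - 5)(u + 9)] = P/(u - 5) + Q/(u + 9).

Cover-up at u = 5: P = 3/(5 + 9) = 3/14


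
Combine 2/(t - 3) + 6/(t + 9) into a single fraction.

Common denominator (t - 3)(t + 9). Numerator: 2(t + 9) + 6(t - 3) = (2t + 18) + (6t - 18) = 8t
Result: (8t)/[(t - 3)(t + 9)]


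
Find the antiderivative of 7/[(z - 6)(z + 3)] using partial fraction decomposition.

Decompose: 7/[(z - 6)(z + 3)] = (7/9)/(z - 6) - (7/9)/(z + 3). Integrate each term: (7/9) ln|(z - 6)| - (7/9) ln|(z + 3)| + C


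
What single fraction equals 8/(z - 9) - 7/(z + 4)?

Common denominator (z - 9)(z + 4). Numerator: 8(z + 4) - 7(z - 9) = (8z + 32) - (7z - 63) = z + 95
Result: (z + 95)/[(z - 9)(z + 4)]


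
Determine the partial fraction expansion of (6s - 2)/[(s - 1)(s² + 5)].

At s=1: α = (6·1 - 2)/(1² + 5) = 2/3. β = -α = -2/3, γ = 6 - 1·α = 16/3
Result: (2/3)/(s - 1) - ((2/3)s - 16/3)/(s² + 5)


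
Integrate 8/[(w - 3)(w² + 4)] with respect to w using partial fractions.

Cover-up at w=3: P = 8/(3²+4) = 8/13. Coeff matching: Q = -8/13, R = -24/13. Decomposition: (8/13)/(w - 3) - ((8/13)w + 24/13)/(w² + 4). Integrate: linear → ln, quadratic → (1/2)ln + arctan: (8/13) ln|(w - 3)| - (4/13) ln(w² + 4) - (12/13) arctan(w/2) + C


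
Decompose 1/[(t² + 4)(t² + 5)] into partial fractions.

Coefficient matching gives α = γ = 0, β = 1/(5-4) = 1, δ = -β = -1
Result: 1/(t² + 4) - 1/(t² + 5)


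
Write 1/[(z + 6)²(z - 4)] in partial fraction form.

Cover-up at z=4: C = 1/(4 + 6)² = 1/100. Cover-up at z=-6: B = 1/(-6 - 4) = -1/10. Comparing z² coeff: A = -C = -1/100
Result: (-1/100)/(z + 6) - (1/10)/(z + 6)² + (1/100)/(z - 4)


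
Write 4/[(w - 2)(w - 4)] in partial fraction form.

4/(w - 2)(w - 4) = P/(w - 2) + Q/(w - 4). P = 4/(2 - 4) = -2, Q = 4/(4 - 2) = 2
Result: -2/(w - 2) + 2/(w - 4)


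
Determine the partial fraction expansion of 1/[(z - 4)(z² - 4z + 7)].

Cover-up at z = 4: A = 1/(4² - 4·4 + 7) = 1/7. Then B = -A = -1/7, C = -A·(-4 + 4) = 0
Result: (1/7)/(z - 4) - ((1/7)z)/(z² - 4z + 7)


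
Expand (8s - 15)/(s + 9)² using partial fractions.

(8s - 15) = A(s + 9) + B. At s = -9: B = 8·(-9) - 15 = -87. Coeff of s: A = 8
Result: 8/(s + 9) - 87/(s + 9)²


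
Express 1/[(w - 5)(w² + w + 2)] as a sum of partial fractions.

Cover-up at w = 5: α = 1/(5² + 1·5 + 2) = 1/32. Then β = -α = -1/32, γ = -α·(1 + 5) = -3/16
Result: (1/32)/(w - 5) - ((1/32)w + 3/16)/(w² + w + 2)


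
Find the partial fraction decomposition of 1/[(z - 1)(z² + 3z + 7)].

Cover-up at z = 1: P = 1/(1² + 3·1 + 7) = 1/11. Then Q = -P = -1/11, R = -P·(3 + 1) = -4/11
Result: (1/11)/(z - 1) - ((1/11)z + 4/11)/(z² + 3z + 7)


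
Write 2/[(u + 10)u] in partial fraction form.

2/(u + 10)u = P/(u + 10) + Q/u. P = 2/(-10 - 0) = -1/5, Q = 2/(0 + 10) = 1/5
Result: (-1/5)/(u + 10) + (1/5)/u


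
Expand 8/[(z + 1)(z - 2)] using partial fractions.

8/(z + 1)(z - 2) = α/(z + 1) + β/(z - 2). α = 8/(-1 - 2) = -8/3, β = 8/(2 + 1) = 8/3
Result: (-8/3)/(z + 1) + (8/3)/(z - 2)


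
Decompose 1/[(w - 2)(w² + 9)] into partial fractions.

Cover-up at w = 2: P = 1/(2² + 9) = 1/13. Then Q = -P = -1/13, R = -P·(0 + 2) = -2/13
Result: (1/13)/(w - 2) - ((1/13)w + 2/13)/(w² + 9)


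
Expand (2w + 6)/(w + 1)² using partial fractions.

(2w + 6) = A(w + 1) + B. At w = -1: B = 2·(-1) + 6 = 4. Coeff of w: A = 2
Result: 2/(w + 1) + 4/(w + 1)²


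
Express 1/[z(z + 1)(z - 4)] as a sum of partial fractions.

Using cover-up method: α = -1/4, β = 1/5, γ = 1/20
Result: (-1/4)/z + (1/5)/(z + 1) + (1/20)/(z - 4)


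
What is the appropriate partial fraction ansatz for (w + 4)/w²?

Repeated linear factor: α/w + β/w²


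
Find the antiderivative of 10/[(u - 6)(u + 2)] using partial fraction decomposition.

Decompose: 10/[(u - 6)(u + 2)] = (5/4)/(u - 6) - (5/4)/(u + 2). Integrate each term: (5/4) ln|(u - 6)| - (5/4) ln|(u + 2)| + C


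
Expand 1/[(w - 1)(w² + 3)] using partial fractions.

Cover-up at w = 1: P = 1/(1² + 3) = 1/4. Then Q = -P = -1/4, R = -P·(0 + 1) = -1/4
Result: (1/4)/(w - 1) - ((1/4)w + 1/4)/(w² + 3)


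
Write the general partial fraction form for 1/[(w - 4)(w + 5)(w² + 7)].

Two linear + quadratic: A/(w - 4) + B/(w + 5) + (Cw + D)/(w² + 7)


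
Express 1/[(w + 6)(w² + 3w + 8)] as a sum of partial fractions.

Cover-up at w = -6: α = 1/((-6)² + 3·(-6) + 8) = 1/26. Then β = -α = -1/26, γ = -α·(3 - 6) = 3/26
Result: (1/26)/(w + 6) - ((1/26)w - 3/26)/(w² + 3w + 8)


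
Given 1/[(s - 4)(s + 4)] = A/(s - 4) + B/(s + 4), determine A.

Cover-up at s = 4: A = 1/(4 + 4) = 1/8


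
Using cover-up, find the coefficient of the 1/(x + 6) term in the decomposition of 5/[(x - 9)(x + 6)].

Cover (x + 6), set x=-6: 5/((x - 9) at x=-6) = 5/(-15) = -1/3


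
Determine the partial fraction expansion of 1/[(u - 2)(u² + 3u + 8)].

Cover-up at u = 2: A = 1/(2² + 3·2 + 8) = 1/18. Then B = -A = -1/18, C = -A·(3 + 2) = -5/18
Result: (1/18)/(u - 2) - ((1/18)u + 5/18)/(u² + 3u + 8)


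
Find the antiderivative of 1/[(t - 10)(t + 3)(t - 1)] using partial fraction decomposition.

Cover-up: P = 1/117, Q = 1/52, R = -1/36. Decomposition: (1/117)/(t - 10) + (1/52)/(t + 3) - (1/36)/(t - 1). Integrate each term: (1/117) ln|(t - 10)| + (1/52) ln|(t + 3)| - (1/36) ln|(t - 1)| + C


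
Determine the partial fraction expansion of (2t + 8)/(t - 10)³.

(2t + 8) = A(t - 10)² + B(t - 10) + C. At t = 10: C = 2·10 + 8 = 28. Coefficients: A = 0, B = 2
Result: 2/(t - 10)² + 28/(t - 10)³


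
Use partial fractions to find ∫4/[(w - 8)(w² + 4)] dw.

Cover-up at w=8: α = 4/(8²+4) = 1/17. Coeff matching: β = -1/17, γ = -8/17. Decomposition: (1/17)/(w - 8) - ((1/17)w + 8/17)/(w² + 4). Integrate: linear → ln, quadratic → (1/2)ln + arctan: (1/17) ln|(w - 8)| - (1/34) ln(w² + 4) - (4/17) arctan(w/2) + C


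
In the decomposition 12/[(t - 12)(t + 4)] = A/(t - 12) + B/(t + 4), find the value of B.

Cover-up at t = -4: B = 12/(-4 - 12) = -12/16 = -3/4


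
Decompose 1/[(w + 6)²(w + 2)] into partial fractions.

Cover-up at w=-2: C = 1/(-2 + 6)² = 1/16. Cover-up at w=-6: B = 1/(-6 + 2) = -1/4. Comparing w² coeff: A = -C = -1/16
Result: (-1/16)/(w + 6) - (1/4)/(w + 6)² + (1/16)/(w + 2)


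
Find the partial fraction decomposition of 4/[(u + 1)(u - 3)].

4/(u + 1)(u - 3) = A/(u + 1) + B/(u - 3). A = 4/(-1 - 3) = -1, B = 4/(3 + 1) = 1
Result: -1/(u + 1) + 1/(u - 3)


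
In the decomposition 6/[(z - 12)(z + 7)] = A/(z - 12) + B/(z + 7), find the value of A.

Cover-up at z = 12: A = 6/(12 + 7) = 6/19


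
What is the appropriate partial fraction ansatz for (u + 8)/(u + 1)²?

Repeated linear factor: P/(u + 1) + Q/(u + 1)²


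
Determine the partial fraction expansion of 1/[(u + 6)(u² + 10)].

Cover-up at u = -6: P = 1/((-6)² + 10) = 1/46. Then Q = -P = -1/46, R = -P·(0 - 6) = 3/23
Result: (1/46)/(u + 6) - ((1/46)u - 3/23)/(u² + 10)


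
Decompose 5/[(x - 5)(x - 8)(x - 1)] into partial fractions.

Using cover-up method: A = -5/12, B = 5/21, C = 5/28
Result: (-5/12)/(x - 5) + (5/21)/(x - 8) + (5/28)/(x - 1)


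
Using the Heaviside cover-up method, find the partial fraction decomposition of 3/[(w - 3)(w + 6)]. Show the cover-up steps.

Cover (w - 3): set w=3, get A = 3/(3 + 6) = 1/3. Cover (w + 6): set w=-6, get B = 3/(-6 - 3) = -1/3.
Result: (1/3)/(w - 3) - (1/3)/(w + 6)


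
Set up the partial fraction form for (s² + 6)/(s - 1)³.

Repeated linear factor (power 3): A/(s - 1) + B/(s - 1)² + C/(s - 1)³


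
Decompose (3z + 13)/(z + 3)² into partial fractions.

(3z + 13) = P(z + 3) + Q. At z = -3: Q = 3·(-3) + 13 = 4. Coeff of z: P = 3
Result: 3/(z + 3) + 4/(z + 3)²


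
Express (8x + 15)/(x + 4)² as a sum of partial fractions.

(8x + 15) = A(x + 4) + B. At x = -4: B = 8·(-4) + 15 = -17. Coeff of x: A = 8
Result: 8/(x + 4) - 17/(x + 4)²


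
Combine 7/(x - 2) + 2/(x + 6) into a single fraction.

Common denominator (x - 2)(x + 6). Numerator: 7(x + 6) + 2(x - 2) = (7x + 42) + (2x - 4) = 9x + 38
Result: (9x + 38)/[(x - 2)(x + 6)]


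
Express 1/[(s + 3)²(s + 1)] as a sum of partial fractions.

Cover-up at s=-1: C = 1/(-1 + 3)² = 1/4. Cover-up at s=-3: B = 1/(-3 + 1) = -1/2. Comparing s² coeff: A = -C = -1/4
Result: (-1/4)/(s + 3) - (1/2)/(s + 3)² + (1/4)/(s + 1)


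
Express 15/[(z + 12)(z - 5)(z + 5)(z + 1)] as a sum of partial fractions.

Using Heaviside cover-up: (-15/1309)/(z + 12) + (1/68)/(z - 5) + (3/56)/(z + 5) - (5/88)/(z + 1)


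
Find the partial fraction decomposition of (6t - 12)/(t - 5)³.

(6t - 12) = P(t - 5)² + Q(t - 5) + R. At t = 5: R = 6·5 - 12 = 18. Coefficients: P = 0, Q = 6
Result: 6/(t - 5)² + 18/(t - 5)³


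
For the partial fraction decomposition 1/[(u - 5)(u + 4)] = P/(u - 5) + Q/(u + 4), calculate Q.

Cover-up at u = -4: Q = 1/(-4 - 5) = -1/9


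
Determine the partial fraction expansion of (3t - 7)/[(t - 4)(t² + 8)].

At t=4: A = (3·4 - 7)/(4² + 8) = 5/24. B = -A = -5/24, C = 3 - 4·A = 13/6
Result: (5/24)/(t - 4) - ((5/24)t - 13/6)/(t² + 8)


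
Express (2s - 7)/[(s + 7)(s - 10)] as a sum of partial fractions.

At s=-7: α = (2·(-7) - 7)/(-7 - 10) = 21/17. At s=10: β = (2·10 - 7)/(10 + 7) = 13/17
Result: (21/17)/(s + 7) + (13/17)/(s - 10)


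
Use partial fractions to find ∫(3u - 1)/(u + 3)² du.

Decompose: A = 3, B = 3·(-3) - 1 = -10, so (3u - 1)/(u + 3)² = 3/(u + 3) - 10/(u + 3)². Integrate: ∫ A/(u + 3) du = 3 ln|(u + 3)|; ∫ B/(u + 3)² du = 10/(u + 3). Sum: 3 ln|(u + 3)| + 10/(u + 3) + C


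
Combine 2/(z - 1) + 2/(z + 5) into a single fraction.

Common denominator (z - 1)(z + 5). Numerator: 2(z + 5) + 2(z - 1) = (2z + 10) + (2z - 2) = 4z + 8
Result: (4z + 8)/[(z - 1)(z + 5)]


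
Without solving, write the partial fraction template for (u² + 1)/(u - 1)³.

Repeated linear factor (power 3): A/(u - 1) + B/(u - 1)² + C/(u - 1)³


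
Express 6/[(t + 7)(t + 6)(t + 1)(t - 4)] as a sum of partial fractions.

Using Heaviside cover-up: (-1/11)/(t + 7) + (3/25)/(t + 6) - (1/25)/(t + 1) + (3/275)/(t - 4)


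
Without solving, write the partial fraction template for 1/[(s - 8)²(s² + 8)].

Repeated linear + quadratic: α/(s - 8) + β/(s - 8)² + (γs + δ)/(s² + 8)


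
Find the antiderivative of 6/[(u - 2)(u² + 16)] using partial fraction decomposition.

Cover-up at u=2: P = 6/(2²+16) = 3/10. Coeff matching: Q = -3/10, R = -3/5. Decomposition: (3/10)/(u - 2) - ((3/10)u + 3/5)/(u² + 16). Integrate: linear → ln, quadratic → (1/2)ln + arctan: (3/10) ln|(u - 2)| - (3/20) ln(u² + 16) - (3/20) arctan(u/4) + C


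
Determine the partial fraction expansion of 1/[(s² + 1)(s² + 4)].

Coefficient matching gives P = R = 0, Q = 1/(4-1) = 1/3, S = -Q = -1/3
Result: (1/3)/(s² + 1) - (1/3)/(s² + 4)


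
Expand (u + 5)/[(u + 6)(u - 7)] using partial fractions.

At u=-6: α = (1·(-6) + 5)/(-6 - 7) = 1/13. At u=7: β = (1·7 + 5)/(7 + 6) = 12/13
Result: (1/13)/(u + 6) + (12/13)/(u - 7)


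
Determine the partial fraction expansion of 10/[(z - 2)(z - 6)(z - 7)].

Using cover-up method: A = 1/2, B = -5/2, C = 2
Result: (1/2)/(z - 2) - (5/2)/(z - 6) + 2/(z - 7)


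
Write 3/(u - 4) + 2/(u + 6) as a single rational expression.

Common denominator (u - 4)(u + 6). Numerator: 3(u + 6) + 2(u - 4) = (3u + 18) + (2u - 8) = 5u + 10
Result: (5u + 10)/[(u - 4)(u + 6)]


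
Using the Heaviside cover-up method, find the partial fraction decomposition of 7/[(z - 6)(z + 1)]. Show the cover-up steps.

Cover (z - 6): set z=6, get α = 7/(6 + 1) = 1. Cover (z + 1): set z=-1, get β = 7/(-1 - 6) = -1.
Result: 1/(z - 6) - 1/(z + 1)


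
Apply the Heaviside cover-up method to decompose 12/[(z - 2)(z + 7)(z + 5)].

Cover (z - 2), z=2: α = 12/[(2 + 7)(2 + 5)] = 4/21. Cover (z + 7), z=-7: β = 12/[(-7 - 2)(-7 + 5)] = 2/3. Cover (z + 5), z=-5: γ = 12/[(-5 - 2)(-5 + 7)] = -6/7.
Result: (4/21)/(z - 2) + (2/3)/(z + 7) - (6/7)/(z + 5)


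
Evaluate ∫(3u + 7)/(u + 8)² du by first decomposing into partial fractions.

Decompose: A = 3, B = 3·(-8) + 7 = -17, so (3u + 7)/(u + 8)² = 3/(u + 8) - 17/(u + 8)². Integrate: ∫ A/(u + 8) du = 3 ln|(u + 8)|; ∫ B/(u + 8)² du = 17/(u + 8). Sum: 3 ln|(u + 8)| + 17/(u + 8) + C


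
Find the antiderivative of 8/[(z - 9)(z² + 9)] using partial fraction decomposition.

Cover-up at z=9: α = 8/(9²+9) = 4/45. Coeff matching: β = -4/45, γ = -4/5. Decomposition: (4/45)/(z - 9) - ((4/45)z + 4/5)/(z² + 9). Integrate: linear → ln, quadratic → (1/2)ln + arctan: (4/45) ln|(z - 9)| - (2/45) ln(z² + 9) - (4/15) arctan(z/3) + C


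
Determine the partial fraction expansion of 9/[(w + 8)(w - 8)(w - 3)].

Using cover-up method: P = 9/176, Q = 9/80, R = -9/55
Result: (9/176)/(w + 8) + (9/80)/(w - 8) - (9/55)/(w - 3)


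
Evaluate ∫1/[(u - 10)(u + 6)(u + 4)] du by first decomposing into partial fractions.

Cover-up: A = 1/224, B = 1/32, C = -1/28. Decomposition: (1/224)/(u - 10) + (1/32)/(u + 6) - (1/28)/(u + 4). Integrate each term: (1/224) ln|(u - 10)| + (1/32) ln|(u + 6)| - (1/28) ln|(u + 4)| + C


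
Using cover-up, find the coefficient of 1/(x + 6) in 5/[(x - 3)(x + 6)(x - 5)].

Cover (x + 6), set x=-6: 5/[(-6 - 3)(-6 - 5)] = 5/99


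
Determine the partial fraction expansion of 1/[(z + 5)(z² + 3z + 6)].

Cover-up at z = -5: α = 1/((-5)² + 3·(-5) + 6) = 1/16. Then β = -α = -1/16, γ = -α·(3 - 5) = 1/8
Result: (1/16)/(z + 5) - ((1/16)z - 1/8)/(z² + 3z + 6)


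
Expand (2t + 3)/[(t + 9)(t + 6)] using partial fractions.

At t=-9: P = (2·(-9) + 3)/(-9 + 6) = 5. At t=-6: Q = (2·(-6) + 3)/(-6 + 9) = -3
Result: 5/(t + 9) - 3/(t + 6)


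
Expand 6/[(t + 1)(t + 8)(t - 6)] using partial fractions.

Using cover-up method: α = -6/49, β = 3/49, γ = 3/49
Result: (-6/49)/(t + 1) + (3/49)/(t + 8) + (3/49)/(t - 6)


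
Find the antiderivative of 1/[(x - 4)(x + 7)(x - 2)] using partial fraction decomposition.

Cover-up: A = 1/22, B = 1/99, C = -1/18. Decomposition: (1/22)/(x - 4) + (1/99)/(x + 7) - (1/18)/(x - 2). Integrate each term: (1/22) ln|(x - 4)| + (1/99) ln|(x + 7)| - (1/18) ln|(x - 2)| + C


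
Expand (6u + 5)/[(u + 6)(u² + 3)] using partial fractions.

At u=-6: P = (6·(-6) + 5)/((-6)² + 3) = -31/39. Q = -P = 31/39, R = 6 - (-6)·P = 16/13
Result: (-31/39)/(u + 6) + ((31/39)u + 16/13)/(u² + 3)


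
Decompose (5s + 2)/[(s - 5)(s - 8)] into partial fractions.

At s=5: P = (5·5 + 2)/(5 - 8) = -9. At s=8: Q = (5·8 + 2)/(8 - 5) = 14
Result: -9/(s - 5) + 14/(s - 8)


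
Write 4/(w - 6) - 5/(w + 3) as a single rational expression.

Common denominator (w - 6)(w + 3). Numerator: 4(w + 3) - 5(w - 6) = (4w + 12) - (5w - 30) = -w + 42
Result: (-w + 42)/[(w - 6)(w + 3)]


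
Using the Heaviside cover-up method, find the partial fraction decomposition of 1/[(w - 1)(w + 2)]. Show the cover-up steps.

Cover (w - 1): set w=1, get α = 1/(1 + 2) = 1/3. Cover (w + 2): set w=-2, get β = 1/(-2 - 1) = -1/3.
Result: (1/3)/(w - 1) - (1/3)/(w + 2)


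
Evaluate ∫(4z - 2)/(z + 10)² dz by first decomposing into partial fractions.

Decompose: α = 4, β = 4·(-10) - 2 = -42, so (4z - 2)/(z + 10)² = 4/(z + 10) - 42/(z + 10)². Integrate: ∫ α/(z + 10) dz = 4 ln|(z + 10)|; ∫ β/(z + 10)² dz = 42/(z + 10). Sum: 4 ln|(z + 10)| + 42/(z + 10) + C


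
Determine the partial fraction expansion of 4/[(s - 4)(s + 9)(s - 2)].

Using cover-up method: A = 2/13, B = 4/143, C = -2/11
Result: (2/13)/(s - 4) + (4/143)/(s + 9) - (2/11)/(s - 2)


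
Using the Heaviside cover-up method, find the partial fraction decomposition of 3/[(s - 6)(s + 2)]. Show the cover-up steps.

Cover (s - 6): set s=6, get A = 3/(6 + 2) = 3/8. Cover (s + 2): set s=-2, get B = 3/(-2 - 6) = -3/8.
Result: (3/8)/(s - 6) - (3/8)/(s + 2)


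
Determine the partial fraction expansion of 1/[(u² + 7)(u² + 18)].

Coefficient matching gives A = C = 0, B = 1/(18-7) = 1/11, D = -B = -1/11
Result: (1/11)/(u² + 7) - (1/11)/(u² + 18)


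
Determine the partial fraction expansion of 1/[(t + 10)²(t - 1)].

Cover-up at t=1: R = 1/(1 + 10)² = 1/121. Cover-up at t=-10: Q = 1/(-10 - 1) = -1/11. Comparing t² coeff: P = -R = -1/121
Result: (-1/121)/(t + 10) - (1/11)/(t + 10)² + (1/121)/(t - 1)


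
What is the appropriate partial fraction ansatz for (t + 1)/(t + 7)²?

Repeated linear factor: P/(t + 7) + Q/(t + 7)²


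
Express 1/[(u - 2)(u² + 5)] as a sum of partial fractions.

Cover-up at u = 2: A = 1/(2² + 5) = 1/9. Then B = -A = -1/9, C = -A·(0 + 2) = -2/9
Result: (1/9)/(u - 2) - ((1/9)u + 2/9)/(u² + 5)


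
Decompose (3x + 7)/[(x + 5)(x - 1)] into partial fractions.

At x=-5: α = (3·(-5) + 7)/(-5 - 1) = 4/3. At x=1: β = (3·1 + 7)/(1 + 5) = 5/3
Result: (4/3)/(x + 5) + (5/3)/(x - 1)


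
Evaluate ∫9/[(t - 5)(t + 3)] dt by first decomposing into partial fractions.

Decompose: 9/[(t - 5)(t + 3)] = (9/8)/(t - 5) - (9/8)/(t + 3). Integrate each term: (9/8) ln|(t - 5)| - (9/8) ln|(t + 3)| + C


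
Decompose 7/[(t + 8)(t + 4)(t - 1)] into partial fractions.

Using cover-up method: α = 7/36, β = -7/20, γ = 7/45
Result: (7/36)/(t + 8) - (7/20)/(t + 4) + (7/45)/(t - 1)


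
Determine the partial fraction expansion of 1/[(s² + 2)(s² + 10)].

Coefficient matching gives A = C = 0, B = 1/(10-2) = 1/8, D = -B = -1/8
Result: (1/8)/(s² + 2) - (1/8)/(s² + 10)


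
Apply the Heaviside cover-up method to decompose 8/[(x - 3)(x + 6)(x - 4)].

Cover (x - 3), x=3: P = 8/[(3 + 6)(3 - 4)] = -8/9. Cover (x + 6), x=-6: Q = 8/[(-6 - 3)(-6 - 4)] = 4/45. Cover (x - 4), x=4: R = 8/[(4 - 3)(4 + 6)] = 4/5.
Result: (-8/9)/(x - 3) + (4/45)/(x + 6) + (4/5)/(x - 4)


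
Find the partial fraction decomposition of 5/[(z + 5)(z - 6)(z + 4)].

Using cover-up method: α = 5/11, β = 1/22, γ = -1/2
Result: (5/11)/(z + 5) + (1/22)/(z - 6) - (1/2)/(z + 4)


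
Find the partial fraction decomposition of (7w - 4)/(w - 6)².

(7w - 4) = α(w - 6) + β. At w = 6: β = 7·6 - 4 = 38. Coeff of w: α = 7
Result: 7/(w - 6) + 38/(w - 6)²


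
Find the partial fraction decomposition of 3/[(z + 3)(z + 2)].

3/(z + 3)(z + 2) = P/(z + 3) + Q/(z + 2). P = 3/(-3 + 2) = -3, Q = 3/(-2 + 3) = 3
Result: -3/(z + 3) + 3/(z + 2)


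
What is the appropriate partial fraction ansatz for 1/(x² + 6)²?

Repeated quadratic factor: (Px + Q)/(x² + 6) + (Rx + S)/(x² + 6)²


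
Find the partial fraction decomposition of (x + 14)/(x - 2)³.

(x + 14) = α(x - 2)² + β(x - 2) + γ. At x = 2: γ = 1·2 + 14 = 16. Coefficients: α = 0, β = 1
Result: 1/(x - 2)² + 16/(x - 2)³


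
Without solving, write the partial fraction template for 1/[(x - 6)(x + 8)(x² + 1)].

Two linear + quadratic: A/(x - 6) + B/(x + 8) + (Cx + D)/(x² + 1)


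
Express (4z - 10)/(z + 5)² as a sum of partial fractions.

(4z - 10) = α(z + 5) + β. At z = -5: β = 4·(-5) - 10 = -30. Coeff of z: α = 4
Result: 4/(z + 5) - 30/(z + 5)²


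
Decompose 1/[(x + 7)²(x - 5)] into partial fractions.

Cover-up at x=5: R = 1/(5 + 7)² = 1/144. Cover-up at x=-7: Q = 1/(-7 - 5) = -1/12. Comparing x² coeff: P = -R = -1/144
Result: (-1/144)/(x + 7) - (1/12)/(x + 7)² + (1/144)/(x - 5)


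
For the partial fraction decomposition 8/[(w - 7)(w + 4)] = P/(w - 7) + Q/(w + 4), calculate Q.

Cover-up at w = -4: Q = 8/(-4 - 7) = -8/11


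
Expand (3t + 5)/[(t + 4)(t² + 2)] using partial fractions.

At t=-4: A = (3·(-4) + 5)/((-4)² + 2) = -7/18. B = -A = 7/18, C = 3 - (-4)·A = 13/9
Result: (-7/18)/(t + 4) + ((7/18)t + 13/9)/(t² + 2)


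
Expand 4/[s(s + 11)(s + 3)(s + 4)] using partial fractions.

Using Heaviside cover-up: (1/33)/s - (1/154)/(s + 11) - (1/6)/(s + 3) + (1/7)/(s + 4)


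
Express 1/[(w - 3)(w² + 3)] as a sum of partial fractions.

Cover-up at w = 3: P = 1/(3² + 3) = 1/12. Then Q = -P = -1/12, R = -P·(0 + 3) = -1/4
Result: (1/12)/(w - 3) - ((1/12)w + 1/4)/(w² + 3)


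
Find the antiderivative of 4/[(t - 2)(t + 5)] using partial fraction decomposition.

Decompose: 4/[(t - 2)(t + 5)] = (4/7)/(t - 2) - (4/7)/(t + 5). Integrate each term: (4/7) ln|(t - 2)| - (4/7) ln|(t + 5)| + C


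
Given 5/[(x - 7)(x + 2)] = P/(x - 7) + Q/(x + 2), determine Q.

Cover-up at x = -2: Q = 5/(-2 - 7) = -5/9


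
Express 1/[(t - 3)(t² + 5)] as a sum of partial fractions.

Cover-up at t = 3: α = 1/(3² + 5) = 1/14. Then β = -α = -1/14, γ = -α·(0 + 3) = -3/14
Result: (1/14)/(t - 3) - ((1/14)t + 3/14)/(t² + 5)


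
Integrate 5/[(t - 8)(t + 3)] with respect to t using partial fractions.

Decompose: 5/[(t - 8)(t + 3)] = (5/11)/(t - 8) - (5/11)/(t + 3). Integrate each term: (5/11) ln|(t - 8)| - (5/11) ln|(t + 3)| + C


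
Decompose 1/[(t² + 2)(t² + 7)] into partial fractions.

Coefficient matching gives P = R = 0, Q = 1/(7-2) = 1/5, S = -Q = -1/5
Result: (1/5)/(t² + 2) - (1/5)/(t² + 7)


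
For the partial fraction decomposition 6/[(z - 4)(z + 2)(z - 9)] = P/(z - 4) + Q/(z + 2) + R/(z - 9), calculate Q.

Cover-up at z = -2: Q = 6/[(-2 - 4)(-2 - 9)] = 6/[(-6)(-11)] = 6/66 = 1/11


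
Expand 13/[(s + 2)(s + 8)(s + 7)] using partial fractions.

Using cover-up method: α = 13/30, β = 13/6, γ = -13/5
Result: (13/30)/(s + 2) + (13/6)/(s + 8) - (13/5)/(s + 7)


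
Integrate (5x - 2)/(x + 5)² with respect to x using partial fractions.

Decompose: A = 5, B = 5·(-5) - 2 = -27, so (5x - 2)/(x + 5)² = 5/(x + 5) - 27/(x + 5)². Integrate: ∫ A/(x + 5) dx = 5 ln|(x + 5)|; ∫ B/(x + 5)² dx = 27/(x + 5). Sum: 5 ln|(x + 5)| + 27/(x + 5) + C


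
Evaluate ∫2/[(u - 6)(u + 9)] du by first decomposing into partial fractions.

Decompose: 2/[(u - 6)(u + 9)] = (2/15)/(u - 6) - (2/15)/(u + 9). Integrate each term: (2/15) ln|(u - 6)| - (2/15) ln|(u + 9)| + C


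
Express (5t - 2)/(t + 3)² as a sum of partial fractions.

(5t - 2) = P(t + 3) + Q. At t = -3: Q = 5·(-3) - 2 = -17. Coeff of t: P = 5
Result: 5/(t + 3) - 17/(t + 3)²


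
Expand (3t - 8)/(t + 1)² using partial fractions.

(3t - 8) = α(t + 1) + β. At t = -1: β = 3·(-1) - 8 = -11. Coeff of t: α = 3
Result: 3/(t + 1) - 11/(t + 1)²


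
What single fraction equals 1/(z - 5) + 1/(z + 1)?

Common denominator (z - 5)(z + 1). Numerator: 1(z + 1) + 1(z - 5) = (z + 1) + (z - 5) = 2z - 4
Result: (2z - 4)/[(z - 5)(z + 1)]


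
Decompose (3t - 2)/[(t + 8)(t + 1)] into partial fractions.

At t=-8: α = (3·(-8) - 2)/(-8 + 1) = 26/7. At t=-1: β = (3·(-1) - 2)/(-1 + 8) = -5/7
Result: (26/7)/(t + 8) - (5/7)/(t + 1)


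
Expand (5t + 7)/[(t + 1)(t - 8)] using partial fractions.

At t=-1: α = (5·(-1) + 7)/(-1 - 8) = -2/9. At t=8: β = (5·8 + 7)/(8 + 1) = 47/9
Result: (-2/9)/(t + 1) + (47/9)/(t - 8)


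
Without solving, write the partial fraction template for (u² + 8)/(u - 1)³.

Repeated linear factor (power 3): P/(u - 1) + Q/(u - 1)² + R/(u - 1)³


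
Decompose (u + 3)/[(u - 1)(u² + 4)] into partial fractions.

At u=1: A = (1·1 + 3)/(1² + 4) = 4/5. B = -A = -4/5, C = 1 - 1·A = 1/5
Result: (4/5)/(u - 1) - ((4/5)u - 1/5)/(u² + 4)


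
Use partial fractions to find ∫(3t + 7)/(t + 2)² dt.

Decompose: P = 3, Q = 3·(-2) + 7 = 1, so (3t + 7)/(t + 2)² = 3/(t + 2) + 1/(t + 2)². Integrate: ∫ P/(t + 2) dt = 3 ln|(t + 2)|; ∫ Q/(t + 2)² dt = -1/(t + 2). Sum: 3 ln|(t + 2)| - 1/(t + 2) + C


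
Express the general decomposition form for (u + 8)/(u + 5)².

Repeated linear factor: P/(u + 5) + Q/(u + 5)²


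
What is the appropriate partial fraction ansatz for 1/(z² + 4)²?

Repeated quadratic factor: (αz + β)/(z² + 4) + (γz + δ)/(z² + 4)²


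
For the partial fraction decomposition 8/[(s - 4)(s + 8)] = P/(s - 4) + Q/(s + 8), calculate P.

Cover-up at s = 4: P = 8/(4 + 8) = 8/12 = 2/3


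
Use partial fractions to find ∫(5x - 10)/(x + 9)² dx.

Decompose: P = 5, Q = 5·(-9) - 10 = -55, so (5x - 10)/(x + 9)² = 5/(x + 9) - 55/(x + 9)². Integrate: ∫ P/(x + 9) dx = 5 ln|(x + 9)|; ∫ Q/(x + 9)² dx = 55/(x + 9). Sum: 5 ln|(x + 9)| + 55/(x + 9) + C


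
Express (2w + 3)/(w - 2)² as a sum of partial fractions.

(2w + 3) = P(w - 2) + Q. At w = 2: Q = 2·2 + 3 = 7. Coeff of w: P = 2
Result: 2/(w - 2) + 7/(w - 2)²


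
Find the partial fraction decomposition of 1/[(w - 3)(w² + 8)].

Cover-up at w = 3: P = 1/(3² + 8) = 1/17. Then Q = -P = -1/17, R = -P·(0 + 3) = -3/17
Result: (1/17)/(w - 3) - ((1/17)w + 3/17)/(w² + 8)


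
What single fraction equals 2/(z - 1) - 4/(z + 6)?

Common denominator (z - 1)(z + 6). Numerator: 2(z + 6) - 4(z - 1) = (2z + 12) - (4z - 4) = -2z + 16
Result: (-2z + 16)/[(z - 1)(z + 6)]


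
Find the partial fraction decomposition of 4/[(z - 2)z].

4/(z - 2)z = P/(z - 2) + Q/z. P = 4/(2 - 0) = 2, Q = 4/(0 - 2) = -2
Result: 2/(z - 2) - 2/z


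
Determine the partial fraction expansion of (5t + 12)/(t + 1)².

(5t + 12) = A(t + 1) + B. At t = -1: B = 5·(-1) + 12 = 7. Coeff of t: A = 5
Result: 5/(t + 1) + 7/(t + 1)²


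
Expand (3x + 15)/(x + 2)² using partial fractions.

(3x + 15) = P(x + 2) + Q. At x = -2: Q = 3·(-2) + 15 = 9. Coeff of x: P = 3
Result: 3/(x + 2) + 9/(x + 2)²


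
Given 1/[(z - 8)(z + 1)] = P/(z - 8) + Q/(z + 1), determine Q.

Cover-up at z = -1: Q = 1/(-1 - 8) = -1/9


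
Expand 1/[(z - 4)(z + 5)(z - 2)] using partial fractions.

Using cover-up method: α = 1/18, β = 1/63, γ = -1/14
Result: (1/18)/(z - 4) + (1/63)/(z + 5) - (1/14)/(z - 2)


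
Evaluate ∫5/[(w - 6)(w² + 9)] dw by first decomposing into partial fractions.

Cover-up at w=6: α = 5/(6²+9) = 1/9. Coeff matching: β = -1/9, γ = -2/3. Decomposition: (1/9)/(w - 6) - ((1/9)w + 2/3)/(w² + 9). Integrate: linear → ln, quadratic → (1/2)ln + arctan: (1/9) ln|(w - 6)| - (1/18) ln(w² + 9) - (2/9) arctan(w/3) + C


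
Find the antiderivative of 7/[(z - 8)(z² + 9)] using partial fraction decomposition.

Cover-up at z=8: A = 7/(8²+9) = 7/73. Coeff matching: B = -7/73, C = -56/73. Decomposition: (7/73)/(z - 8) - ((7/73)z + 56/73)/(z² + 9). Integrate: linear → ln, quadratic → (1/2)ln + arctan: (7/73) ln|(z - 8)| - (7/146) ln(z² + 9) - (56/219) arctan(z/3) + C


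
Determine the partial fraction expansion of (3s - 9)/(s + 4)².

(3s - 9) = α(s + 4) + β. At s = -4: β = 3·(-4) - 9 = -21. Coeff of s: α = 3
Result: 3/(s + 4) - 21/(s + 4)²


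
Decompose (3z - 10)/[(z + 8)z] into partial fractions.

At z=-8: α = (3·(-8) - 10)/(-8 - 0) = 17/4. At z=0: β = (3·0 - 10)/(0 + 8) = -5/4
Result: (17/4)/(z + 8) - (5/4)/z


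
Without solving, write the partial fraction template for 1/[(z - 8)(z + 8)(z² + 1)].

Two linear + quadratic: P/(z - 8) + Q/(z + 8) + (Rz + S)/(z² + 1)


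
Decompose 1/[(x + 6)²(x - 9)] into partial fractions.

Cover-up at x=9: γ = 1/(9 + 6)² = 1/225. Cover-up at x=-6: β = 1/(-6 - 9) = -1/15. Comparing x² coeff: α = -γ = -1/225
Result: (-1/225)/(x + 6) - (1/15)/(x + 6)² + (1/225)/(x - 9)


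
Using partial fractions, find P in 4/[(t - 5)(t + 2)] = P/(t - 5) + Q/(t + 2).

Cover-up at t = 5: P = 4/(5 + 2) = 4/7


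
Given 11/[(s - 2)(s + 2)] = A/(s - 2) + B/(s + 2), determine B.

Cover-up at s = -2: B = 11/(-2 - 2) = -11/4


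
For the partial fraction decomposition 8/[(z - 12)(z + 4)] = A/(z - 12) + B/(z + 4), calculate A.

Cover-up at z = 12: A = 8/(12 + 4) = 8/16 = 1/2


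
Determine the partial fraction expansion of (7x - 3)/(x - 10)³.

(7x - 3) = α(x - 10)² + β(x - 10) + γ. At x = 10: γ = 7·10 - 3 = 67. Coefficients: α = 0, β = 7
Result: 7/(x - 10)² + 67/(x - 10)³


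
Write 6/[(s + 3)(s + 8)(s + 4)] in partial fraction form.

Using cover-up method: A = 6/5, B = 3/10, C = -3/2
Result: (6/5)/(s + 3) + (3/10)/(s + 8) - (3/2)/(s + 4)


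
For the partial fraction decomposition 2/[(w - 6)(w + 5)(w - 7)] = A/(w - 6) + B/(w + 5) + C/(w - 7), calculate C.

Cover-up at w = 7: C = 2/[(7 - 6)(7 + 5)] = 2/[(1)(12)] = 2/12 = 1/6


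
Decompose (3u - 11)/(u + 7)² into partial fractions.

(3u - 11) = α(u + 7) + β. At u = -7: β = 3·(-7) - 11 = -32. Coeff of u: α = 3
Result: 3/(u + 7) - 32/(u + 7)²


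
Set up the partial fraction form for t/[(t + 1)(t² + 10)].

Linear + irreducible quadratic: A/(t + 1) + (Bt + C)/(t² + 10)


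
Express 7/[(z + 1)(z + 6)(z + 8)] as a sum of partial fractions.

Using cover-up method: α = 1/5, β = -7/10, γ = 1/2
Result: (1/5)/(z + 1) - (7/10)/(z + 6) + (1/2)/(z + 8)


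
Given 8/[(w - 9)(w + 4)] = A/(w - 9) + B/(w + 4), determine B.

Cover-up at w = -4: B = 8/(-4 - 9) = -8/13


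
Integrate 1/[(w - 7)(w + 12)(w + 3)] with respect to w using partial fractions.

Cover-up: α = 1/190, β = 1/171, γ = -1/90. Decomposition: (1/190)/(w - 7) + (1/171)/(w + 12) - (1/90)/(w + 3). Integrate each term: (1/190) ln|(w - 7)| + (1/171) ln|(w + 12)| - (1/90) ln|(w + 3)| + C


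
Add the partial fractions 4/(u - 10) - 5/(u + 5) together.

Common denominator (u - 10)(u + 5). Numerator: 4(u + 5) - 5(u - 10) = (4u + 20) - (5u - 50) = -u + 70
Result: (-u + 70)/[(u - 10)(u + 5)]


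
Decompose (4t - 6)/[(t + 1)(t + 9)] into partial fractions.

At t=-1: A = (4·(-1) - 6)/(-1 + 9) = -5/4. At t=-9: B = (4·(-9) - 6)/(-9 + 1) = 21/4
Result: (-5/4)/(t + 1) + (21/4)/(t + 9)


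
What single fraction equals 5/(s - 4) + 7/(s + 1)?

Common denominator (s - 4)(s + 1). Numerator: 5(s + 1) + 7(s - 4) = (5s + 5) + (7s - 28) = 12s - 23
Result: (12s - 23)/[(s - 4)(s + 1)]


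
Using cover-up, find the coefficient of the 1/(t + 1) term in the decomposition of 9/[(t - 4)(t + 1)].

Cover (t + 1), set t=-1: 9/((t - 4) at t=-1) = 9/(-5) = -9/5


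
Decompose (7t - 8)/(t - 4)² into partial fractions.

(7t - 8) = α(t - 4) + β. At t = 4: β = 7·4 - 8 = 20. Coeff of t: α = 7
Result: 7/(t - 4) + 20/(t - 4)²


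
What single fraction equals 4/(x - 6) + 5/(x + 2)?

Common denominator (x - 6)(x + 2). Numerator: 4(x + 2) + 5(x - 6) = (4x + 8) + (5x - 30) = 9x - 22
Result: (9x - 22)/[(x - 6)(x + 2)]
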